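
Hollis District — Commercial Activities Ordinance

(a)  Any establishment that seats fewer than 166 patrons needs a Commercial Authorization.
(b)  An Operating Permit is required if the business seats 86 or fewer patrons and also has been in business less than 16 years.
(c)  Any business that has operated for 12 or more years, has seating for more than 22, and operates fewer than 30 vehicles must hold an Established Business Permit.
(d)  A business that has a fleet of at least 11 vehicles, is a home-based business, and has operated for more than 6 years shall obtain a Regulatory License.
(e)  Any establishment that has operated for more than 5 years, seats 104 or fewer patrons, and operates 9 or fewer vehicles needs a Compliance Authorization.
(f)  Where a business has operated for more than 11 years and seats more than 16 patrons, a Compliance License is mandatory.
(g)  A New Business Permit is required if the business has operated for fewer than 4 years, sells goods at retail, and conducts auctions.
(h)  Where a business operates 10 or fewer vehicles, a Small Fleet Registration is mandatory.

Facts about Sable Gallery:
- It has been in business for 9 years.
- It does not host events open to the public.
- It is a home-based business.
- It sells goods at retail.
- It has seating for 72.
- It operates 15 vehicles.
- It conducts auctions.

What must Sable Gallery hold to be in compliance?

Commercial Authorization, Operating Permit, Regulatory License

(a) seating 72 < 166 → Commercial Authorization required.
(b) seating 72 ≤ 86; years in business 9 < 16 → Operating Permit required.
(c) years in business 9 < 12; seating 72 > 22; vehicles 15 < 30 → Established Business Permit not required.
(d) vehicles 15 ≥ 11; is a home-based business; years in business 9 > 6 → Regulatory License required.
(e) years in business 9 > 5; seating 72 ≤ 104; vehicles 15 > 9 → Compliance Authorization not required.
(f) years in business 9 ≤ 11; seating 72 > 16 → Compliance License not required.
(g) years in business 9 ≥ 4; sells goods at retail; conducts auctions → New Business Permit not required.
(h) vehicles 15 > 10 → Small Fleet Registration not required.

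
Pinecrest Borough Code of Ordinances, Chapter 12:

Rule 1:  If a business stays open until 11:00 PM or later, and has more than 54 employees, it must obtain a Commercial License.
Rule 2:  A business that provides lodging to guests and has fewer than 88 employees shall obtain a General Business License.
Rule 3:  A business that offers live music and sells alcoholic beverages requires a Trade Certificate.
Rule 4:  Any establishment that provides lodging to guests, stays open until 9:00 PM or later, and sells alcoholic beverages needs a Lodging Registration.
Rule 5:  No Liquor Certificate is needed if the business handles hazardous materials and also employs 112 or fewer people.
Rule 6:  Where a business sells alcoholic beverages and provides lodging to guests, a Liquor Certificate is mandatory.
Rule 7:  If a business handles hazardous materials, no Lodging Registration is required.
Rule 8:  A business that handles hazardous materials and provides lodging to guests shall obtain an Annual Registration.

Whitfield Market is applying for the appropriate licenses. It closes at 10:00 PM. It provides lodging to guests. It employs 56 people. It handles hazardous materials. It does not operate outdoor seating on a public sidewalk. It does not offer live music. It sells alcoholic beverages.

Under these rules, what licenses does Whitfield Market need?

Rule 1: closes 10:00 PM, at/before 11:00 PM; employees 56 > 54 → Commercial License not required.
Rule 2: provides lodging to guests; employees 56 < 88 → General Business License required.
Rule 3: does not offer live music; sells alcoholic beverages → Trade Certificate not required.
Rule 4: provides lodging to guests; closes 10:00 PM, after 9:00 PM; sells alcoholic beverages → Lodging Registration required.
Rule 5: handles hazardous materials; employees 56 ≤ 112 → exempt from Liquor Certificate.
Rule 6: sells alcoholic beverages; provides lodging to guests → Liquor Certificate required.
Rule 7: handles hazardous materials → exempt from Lodging Registration.
Rule 8: handles hazardous materials; provides lodging to guests → Annual Registration required.

Annual Registration, General Business License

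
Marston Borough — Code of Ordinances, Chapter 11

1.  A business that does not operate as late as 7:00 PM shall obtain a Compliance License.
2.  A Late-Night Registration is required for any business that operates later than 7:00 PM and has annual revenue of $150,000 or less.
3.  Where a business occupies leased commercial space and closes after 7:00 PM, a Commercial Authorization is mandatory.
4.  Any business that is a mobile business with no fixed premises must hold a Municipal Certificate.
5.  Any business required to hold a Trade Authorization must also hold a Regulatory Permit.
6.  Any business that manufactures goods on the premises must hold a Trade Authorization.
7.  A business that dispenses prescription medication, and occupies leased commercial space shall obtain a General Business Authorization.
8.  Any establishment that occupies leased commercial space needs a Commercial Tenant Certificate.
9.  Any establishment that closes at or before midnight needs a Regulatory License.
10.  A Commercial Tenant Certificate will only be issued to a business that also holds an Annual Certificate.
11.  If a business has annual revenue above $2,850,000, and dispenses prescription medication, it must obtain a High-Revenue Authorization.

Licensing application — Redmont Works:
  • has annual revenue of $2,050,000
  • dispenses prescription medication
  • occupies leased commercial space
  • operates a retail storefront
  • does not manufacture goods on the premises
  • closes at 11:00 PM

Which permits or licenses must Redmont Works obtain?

Annual Certificate, Commercial Authorization, Commercial Tenant Certificate, General Business Authorization, Regulatory License

1. closes 11:00 PM, after 7:00 PM → Compliance License not required.
2. closes 11:00 PM, after 7:00 PM; revenue $2,050,000 > $150,000 → Late-Night Registration not required.
3. occupies leased commercial space; closes 11:00 PM, after 7:00 PM → Commercial Authorization required.
4. occupies leased commercial space (not: is a mobile business with no fixed premises) → Municipal Certificate not required.
5. Trade Authorization is not required → no effect.
6. does not manufacture goods on the premises → Trade Authorization not required.
7. dispenses prescription medication; occupies leased commercial space → General Business Authorization required.
8. occupies leased commercial space → Commercial Tenant Certificate required.
9. closes 11:00 PM, at/before midnight → Regulatory License required.
10. Commercial Tenant Certificate is required → Annual Certificate also required.
11. revenue $2,050,000 ≤ $2,850,000; dispenses prescription medication → High-Revenue Authorization not required.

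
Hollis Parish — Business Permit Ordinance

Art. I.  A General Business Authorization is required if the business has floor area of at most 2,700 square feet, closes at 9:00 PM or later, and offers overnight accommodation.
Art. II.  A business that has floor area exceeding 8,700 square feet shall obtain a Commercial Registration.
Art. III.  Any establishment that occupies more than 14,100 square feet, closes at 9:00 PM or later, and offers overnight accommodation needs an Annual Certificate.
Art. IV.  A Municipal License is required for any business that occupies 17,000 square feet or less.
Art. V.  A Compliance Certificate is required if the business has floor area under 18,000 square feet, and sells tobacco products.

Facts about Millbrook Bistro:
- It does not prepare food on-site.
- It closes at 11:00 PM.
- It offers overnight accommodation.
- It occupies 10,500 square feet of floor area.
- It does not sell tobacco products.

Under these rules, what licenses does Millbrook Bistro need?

Art. I. floor area 10,500 square feet > 2,700 square feet; closes 11:00 PM, after 9:00 PM; offers overnight accommodation → General Business Authorization not required.
Art. II. floor area 10,500 square feet > 8,700 square feet → Commercial Registration required.
Art. III. floor area 10,500 square feet ≤ 14,100 square feet; closes 11:00 PM, after 9:00 PM; offers overnight accommodation → Annual Certificate not required.
Art. IV. floor area 10,500 square feet ≤ 17,000 square feet → Municipal License required.
Art. V. floor area 10,500 square feet < 18,000 square feet; does not sell tobacco products → Compliance Certificate not required.

Commercial Registration, Municipal License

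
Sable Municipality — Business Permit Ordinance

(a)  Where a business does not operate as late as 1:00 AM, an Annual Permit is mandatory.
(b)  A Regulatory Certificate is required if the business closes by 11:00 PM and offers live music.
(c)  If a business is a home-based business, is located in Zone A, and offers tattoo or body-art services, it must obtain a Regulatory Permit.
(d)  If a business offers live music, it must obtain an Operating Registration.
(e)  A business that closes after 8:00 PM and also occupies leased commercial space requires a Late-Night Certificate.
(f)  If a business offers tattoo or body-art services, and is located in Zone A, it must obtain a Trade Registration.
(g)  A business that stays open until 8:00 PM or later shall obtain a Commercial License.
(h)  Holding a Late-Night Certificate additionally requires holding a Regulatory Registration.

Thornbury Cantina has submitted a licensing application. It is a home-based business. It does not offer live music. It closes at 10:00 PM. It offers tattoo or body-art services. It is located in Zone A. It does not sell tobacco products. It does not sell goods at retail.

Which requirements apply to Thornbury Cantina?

Annual Permit, Commercial License, Regulatory Permit, Trade Registration

(a) closes 10:00 PM, at/before 1:00 AM → Annual Permit required.
(b) closes 10:00 PM, at/before 11:00 PM; does not offer live music → Regulatory Certificate not required.
(c) is a home-based business; is located in Zone A; offers tattoo or body-art services → Regulatory Permit required.
(d) does not offer live music → Operating Registration not required.
(e) closes 10:00 PM, after 8:00 PM; is a home-based business (not: occupies leased commercial space) → Late-Night Certificate not required.
(f) offers tattoo or body-art services; is located in Zone A → Trade Registration required.
(g) closes 10:00 PM, after 8:00 PM → Commercial License required.
(h) Late-Night Certificate is not required → no effect.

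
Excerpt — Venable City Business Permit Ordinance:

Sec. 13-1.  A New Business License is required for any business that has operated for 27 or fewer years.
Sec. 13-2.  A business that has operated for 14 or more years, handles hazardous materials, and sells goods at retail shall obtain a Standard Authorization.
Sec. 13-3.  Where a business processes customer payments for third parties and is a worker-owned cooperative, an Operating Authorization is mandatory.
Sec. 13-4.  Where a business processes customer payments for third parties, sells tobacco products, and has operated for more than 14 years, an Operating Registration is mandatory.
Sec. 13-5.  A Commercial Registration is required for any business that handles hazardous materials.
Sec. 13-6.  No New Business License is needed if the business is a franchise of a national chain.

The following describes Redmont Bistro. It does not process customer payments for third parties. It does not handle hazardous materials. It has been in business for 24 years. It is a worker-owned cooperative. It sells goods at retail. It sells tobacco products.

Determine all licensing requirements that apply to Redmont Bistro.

Sec. 13-1. years in business 24 ≤ 27 → New Business License required.
Sec. 13-2. years in business 24 ≥ 14; does not handle hazardous materials; sells goods at retail → Standard Authorization not required.
Sec. 13-3. does not process customer payments for third parties; is a worker-owned cooperative → Operating Authorization not required.
Sec. 13-4. does not process customer payments for third parties; sells tobacco products; years in business 24 > 14 → Operating Registration not required.
Sec. 13-5. does not handle hazardous materials → Commercial Registration not required.
Sec. 13-6. is a worker-owned cooperative (not: is a franchise of a national chain) → New Business License exemption does not apply.

New Business License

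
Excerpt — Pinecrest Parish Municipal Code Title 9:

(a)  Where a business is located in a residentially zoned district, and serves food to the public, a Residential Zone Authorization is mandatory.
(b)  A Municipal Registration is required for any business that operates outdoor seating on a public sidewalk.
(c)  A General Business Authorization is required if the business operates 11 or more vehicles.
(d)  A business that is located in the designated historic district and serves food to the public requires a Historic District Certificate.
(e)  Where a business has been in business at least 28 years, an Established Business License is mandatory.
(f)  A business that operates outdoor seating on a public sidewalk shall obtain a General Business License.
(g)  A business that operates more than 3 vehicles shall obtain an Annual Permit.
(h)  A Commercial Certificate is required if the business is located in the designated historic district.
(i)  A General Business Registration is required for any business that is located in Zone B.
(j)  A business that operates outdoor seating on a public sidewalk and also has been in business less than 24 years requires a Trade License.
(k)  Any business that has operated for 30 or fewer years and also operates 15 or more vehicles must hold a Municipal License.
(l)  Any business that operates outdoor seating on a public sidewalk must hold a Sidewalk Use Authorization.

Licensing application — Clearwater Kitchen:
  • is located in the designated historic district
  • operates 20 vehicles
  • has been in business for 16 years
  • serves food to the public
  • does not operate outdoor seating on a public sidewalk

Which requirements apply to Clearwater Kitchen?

Annual Permit, Commercial Certificate, General Business Authorization, Historic District Certificate, Municipal License

(a) is located in the designated historic district (not: is located in a residentially zoned district); serves food to the public → Residential Zone Authorization not required.
(b) does not operate outdoor seating on a public sidewalk → Municipal Registration not required.
(c) vehicles 20 ≥ 11 → General Business Authorization required.
(d) is located in the designated historic district; serves food to the public → Historic District Certificate required.
(e) years in business 16 < 28 → Established Business License not required.
(f) does not operate outdoor seating on a public sidewalk → General Business License not required.
(g) vehicles 20 > 3 → Annual Permit required.
(h) is located in the designated historic district → Commercial Certificate required.
(i) is located in the designated historic district (not: is located in Zone B) → General Business Registration not required.
(j) does not operate outdoor seating on a public sidewalk; years in business 16 < 24 → Trade License not required.
(k) years in business 16 ≤ 30; vehicles 20 ≥ 15 → Municipal License required.
(l) does not operate outdoor seating on a public sidewalk → Sidewalk Use Authorization not required.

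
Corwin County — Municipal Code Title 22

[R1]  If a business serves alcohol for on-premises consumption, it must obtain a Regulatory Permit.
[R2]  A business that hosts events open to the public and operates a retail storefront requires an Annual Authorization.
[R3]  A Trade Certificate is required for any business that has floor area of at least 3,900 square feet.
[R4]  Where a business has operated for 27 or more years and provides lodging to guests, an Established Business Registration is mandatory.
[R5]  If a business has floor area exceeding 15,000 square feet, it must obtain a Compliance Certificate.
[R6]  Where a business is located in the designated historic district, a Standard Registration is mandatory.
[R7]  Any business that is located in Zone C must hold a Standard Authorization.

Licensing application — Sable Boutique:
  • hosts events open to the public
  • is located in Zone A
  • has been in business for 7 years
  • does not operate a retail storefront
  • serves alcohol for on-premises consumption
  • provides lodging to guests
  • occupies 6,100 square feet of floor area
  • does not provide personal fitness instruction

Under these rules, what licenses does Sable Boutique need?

Regulatory Permit, Trade Certificate

[R1] serves alcohol for on-premises consumption → Regulatory Permit required.
[R2] hosts events open to the public; does not operate a retail storefront → Annual Authorization not required.
[R3] floor area 6,100 square feet ≥ 3,900 square feet → Trade Certificate required.
[R4] years in business 7 < 27; provides lodging to guests → Established Business Registration not required.
[R5] floor area 6,100 square feet ≤ 15,000 square feet → Compliance Certificate not required.
[R6] is located in Zone A (not: is located in the designated historic district) → Standard Registration not required.
[R7] is located in Zone A (not: is located in Zone C) → Standard Authorization not required.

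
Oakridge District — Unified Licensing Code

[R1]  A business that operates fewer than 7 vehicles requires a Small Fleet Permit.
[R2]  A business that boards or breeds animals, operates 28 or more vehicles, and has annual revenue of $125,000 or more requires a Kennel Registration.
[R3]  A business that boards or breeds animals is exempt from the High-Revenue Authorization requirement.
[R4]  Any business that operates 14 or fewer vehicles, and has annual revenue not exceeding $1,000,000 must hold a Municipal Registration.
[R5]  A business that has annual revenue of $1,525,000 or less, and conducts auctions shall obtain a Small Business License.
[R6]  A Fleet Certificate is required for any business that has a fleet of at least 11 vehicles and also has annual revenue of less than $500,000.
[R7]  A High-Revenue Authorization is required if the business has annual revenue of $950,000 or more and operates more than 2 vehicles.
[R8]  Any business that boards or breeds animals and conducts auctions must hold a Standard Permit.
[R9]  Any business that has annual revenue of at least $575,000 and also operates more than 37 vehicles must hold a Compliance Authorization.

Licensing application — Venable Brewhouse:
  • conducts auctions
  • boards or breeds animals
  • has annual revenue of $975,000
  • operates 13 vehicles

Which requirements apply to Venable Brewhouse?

Municipal Registration, Small Business License, Standard Permit

[R1] vehicles 13 ≥ 7 → Small Fleet Permit not required.
[R2] boards or breeds animals; vehicles 13 < 28; revenue $975,000 ≥ $125,000 → Kennel Registration not required.
[R3] boards or breeds animals → exempt from High-Revenue Authorization.
[R4] vehicles 13 ≤ 14; revenue $975,000 ≤ $1,000,000 → Municipal Registration required.
[R5] revenue $975,000 ≤ $1,525,000; conducts auctions → Small Business License required.
[R6] vehicles 13 ≥ 11; revenue $975,000 ≥ $500,000 → Fleet Certificate not required.
[R7] revenue $975,000 ≥ $950,000; vehicles 13 > 2 → High-Revenue Authorization required.
[R8] boards or breeds animals; conducts auctions → Standard Permit required.
[R9] revenue $975,000 ≥ $575,000; vehicles 13 ≤ 37 → Compliance Authorization not required.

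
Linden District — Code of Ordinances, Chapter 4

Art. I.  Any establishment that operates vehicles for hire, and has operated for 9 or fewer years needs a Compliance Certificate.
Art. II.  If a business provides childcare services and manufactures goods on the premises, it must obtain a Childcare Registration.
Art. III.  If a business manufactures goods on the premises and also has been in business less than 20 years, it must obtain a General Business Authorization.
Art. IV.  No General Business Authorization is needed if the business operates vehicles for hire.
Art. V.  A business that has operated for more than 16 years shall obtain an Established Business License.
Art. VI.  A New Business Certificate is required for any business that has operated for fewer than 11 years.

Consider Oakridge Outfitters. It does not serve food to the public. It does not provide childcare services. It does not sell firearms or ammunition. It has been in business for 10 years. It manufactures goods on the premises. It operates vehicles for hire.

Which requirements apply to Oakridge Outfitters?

Art. I. operates vehicles for hire; years in business 10 > 9 → Compliance Certificate not required.
Art. II. does not provide childcare services; manufactures goods on the premises → Childcare Registration not required.
Art. III. manufactures goods on the premises; years in business 10 < 20 → General Business Authorization required.
Art. IV. operates vehicles for hire → exempt from General Business Authorization.
Art. V. years in business 10 ≤ 16 → Established Business License not required.
Art. VI. years in business 10 < 11 → New Business Certificate required.

New Business Certificate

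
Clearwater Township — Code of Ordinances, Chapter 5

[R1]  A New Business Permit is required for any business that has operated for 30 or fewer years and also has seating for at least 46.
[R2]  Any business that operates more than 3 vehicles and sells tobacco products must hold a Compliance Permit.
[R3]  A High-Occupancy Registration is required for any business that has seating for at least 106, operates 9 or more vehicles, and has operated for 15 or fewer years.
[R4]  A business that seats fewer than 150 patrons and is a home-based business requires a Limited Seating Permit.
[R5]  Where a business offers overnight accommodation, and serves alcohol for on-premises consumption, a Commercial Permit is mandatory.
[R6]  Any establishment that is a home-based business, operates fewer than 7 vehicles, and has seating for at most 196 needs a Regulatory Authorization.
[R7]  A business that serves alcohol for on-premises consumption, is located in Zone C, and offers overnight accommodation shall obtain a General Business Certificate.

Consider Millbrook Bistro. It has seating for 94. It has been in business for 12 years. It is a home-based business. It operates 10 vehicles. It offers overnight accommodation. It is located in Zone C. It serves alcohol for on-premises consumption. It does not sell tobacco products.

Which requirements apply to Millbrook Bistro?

Commercial Permit, General Business Certificate, Limited Seating Permit, New Business Permit

[R1] years in business 12 ≤ 30; seating 94 ≥ 46 → New Business Permit required.
[R2] vehicles 10 > 3; does not sell tobacco products → Compliance Permit not required.
[R3] seating 94 < 106; vehicles 10 ≥ 9; years in business 12 ≤ 15 → High-Occupancy Registration not required.
[R4] seating 94 < 150; is a home-based business → Limited Seating Permit required.
[R5] offers overnight accommodation; serves alcohol for on-premises consumption → Commercial Permit required.
[R6] is a home-based business; vehicles 10 ≥ 7; seating 94 ≤ 196 → Regulatory Authorization not required.
[R7] serves alcohol for on-premises consumption; is located in Zone C; offers overnight accommodation → General Business Certificate required.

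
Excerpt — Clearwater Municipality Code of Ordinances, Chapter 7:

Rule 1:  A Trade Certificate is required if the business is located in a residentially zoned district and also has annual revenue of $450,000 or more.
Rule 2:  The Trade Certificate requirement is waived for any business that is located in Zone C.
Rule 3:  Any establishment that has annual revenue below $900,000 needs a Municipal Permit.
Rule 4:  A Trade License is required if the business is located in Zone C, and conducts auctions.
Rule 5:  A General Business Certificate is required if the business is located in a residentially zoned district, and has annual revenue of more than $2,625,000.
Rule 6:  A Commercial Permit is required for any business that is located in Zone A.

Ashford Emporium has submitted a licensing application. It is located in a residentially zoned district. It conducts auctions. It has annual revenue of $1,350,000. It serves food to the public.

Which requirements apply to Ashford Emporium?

Rule 1: is located in a residentially zoned district; revenue $1,350,000 ≥ $450,000 → Trade Certificate required.
Rule 2: is located in a residentially zoned district (not: is located in Zone C) → Trade Certificate exemption does not apply.
Rule 3: revenue $1,350,000 ≥ $900,000 → Municipal Permit not required.
Rule 4: is located in a residentially zoned district (not: is located in Zone C); conducts auctions → Trade License not required.
Rule 5: is located in a residentially zoned district; revenue $1,350,000 ≤ $2,625,000 → General Business Certificate not required.
Rule 6: is located in a residentially zoned district (not: is located in Zone A) → Commercial Permit not required.

Trade Certificate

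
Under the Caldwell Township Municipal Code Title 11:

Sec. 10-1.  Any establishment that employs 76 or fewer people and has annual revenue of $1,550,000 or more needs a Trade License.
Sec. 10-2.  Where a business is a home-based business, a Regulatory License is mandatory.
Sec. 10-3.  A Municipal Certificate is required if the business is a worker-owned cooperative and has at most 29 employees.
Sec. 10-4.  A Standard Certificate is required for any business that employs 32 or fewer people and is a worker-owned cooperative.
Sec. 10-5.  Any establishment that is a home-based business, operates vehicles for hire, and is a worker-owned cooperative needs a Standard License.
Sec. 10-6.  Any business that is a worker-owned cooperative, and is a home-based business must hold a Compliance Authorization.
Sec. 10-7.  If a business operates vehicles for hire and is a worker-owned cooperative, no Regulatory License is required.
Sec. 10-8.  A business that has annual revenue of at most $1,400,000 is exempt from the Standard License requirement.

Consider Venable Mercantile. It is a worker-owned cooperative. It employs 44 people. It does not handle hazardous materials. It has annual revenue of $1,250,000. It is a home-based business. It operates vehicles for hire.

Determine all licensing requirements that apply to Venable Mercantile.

Compliance Authorization

Sec. 10-1. employees 44 ≤ 76; revenue $1,250,000 < $1,550,000 → Trade License not required.
Sec. 10-2. is a home-based business → Regulatory License required.
Sec. 10-3. is a worker-owned cooperative; employees 44 > 29 → Municipal Certificate not required.
Sec. 10-4. employees 44 > 32; is a worker-owned cooperative → Standard Certificate not required.
Sec. 10-5. is a home-based business; operates vehicles for hire; is a worker-owned cooperative → Standard License required.
Sec. 10-6. is a worker-owned cooperative; is a home-based business → Compliance Authorization required.
Sec. 10-7. operates vehicles for hire; is a worker-owned cooperative → exempt from Regulatory License.
Sec. 10-8. revenue $1,250,000 ≤ $1,400,000 → exempt from Standard License.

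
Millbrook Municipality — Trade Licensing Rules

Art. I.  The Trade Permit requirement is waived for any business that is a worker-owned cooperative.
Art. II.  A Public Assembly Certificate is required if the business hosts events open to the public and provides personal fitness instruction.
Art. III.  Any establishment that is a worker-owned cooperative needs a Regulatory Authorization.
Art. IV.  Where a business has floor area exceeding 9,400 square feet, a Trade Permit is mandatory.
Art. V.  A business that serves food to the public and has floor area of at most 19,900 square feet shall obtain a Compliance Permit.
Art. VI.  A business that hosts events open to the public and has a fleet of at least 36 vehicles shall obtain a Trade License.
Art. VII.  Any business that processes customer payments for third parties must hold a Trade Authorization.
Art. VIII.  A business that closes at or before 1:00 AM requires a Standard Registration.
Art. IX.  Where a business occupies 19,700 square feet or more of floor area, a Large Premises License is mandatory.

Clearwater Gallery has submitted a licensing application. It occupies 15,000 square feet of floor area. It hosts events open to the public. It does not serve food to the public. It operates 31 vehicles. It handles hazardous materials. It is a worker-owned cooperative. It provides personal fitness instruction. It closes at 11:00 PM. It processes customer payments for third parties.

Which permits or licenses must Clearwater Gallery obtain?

Public Assembly Certificate, Regulatory Authorization, Standard Registration, Trade Authorization

Art. I. is a worker-owned cooperative → exempt from Trade Permit.
Art. II. hosts events open to the public; provides personal fitness instruction → Public Assembly Certificate required.
Art. III. is a worker-owned cooperative → Regulatory Authorization required.
Art. IV. floor area 15,000 square feet > 9,400 square feet → Trade Permit required.
Art. V. does not serve food to the public; floor area 15,000 square feet ≤ 19,900 square feet → Compliance Permit not required.
Art. VI. hosts events open to the public; vehicles 31 < 36 → Trade License not required.
Art. VII. processes customer payments for third parties → Trade Authorization required.
Art. VIII. closes 11:00 PM, at/before 1:00 AM → Standard Registration required.
Art. IX. floor area 15,000 square feet < 19,700 square feet → Large Premises License not required.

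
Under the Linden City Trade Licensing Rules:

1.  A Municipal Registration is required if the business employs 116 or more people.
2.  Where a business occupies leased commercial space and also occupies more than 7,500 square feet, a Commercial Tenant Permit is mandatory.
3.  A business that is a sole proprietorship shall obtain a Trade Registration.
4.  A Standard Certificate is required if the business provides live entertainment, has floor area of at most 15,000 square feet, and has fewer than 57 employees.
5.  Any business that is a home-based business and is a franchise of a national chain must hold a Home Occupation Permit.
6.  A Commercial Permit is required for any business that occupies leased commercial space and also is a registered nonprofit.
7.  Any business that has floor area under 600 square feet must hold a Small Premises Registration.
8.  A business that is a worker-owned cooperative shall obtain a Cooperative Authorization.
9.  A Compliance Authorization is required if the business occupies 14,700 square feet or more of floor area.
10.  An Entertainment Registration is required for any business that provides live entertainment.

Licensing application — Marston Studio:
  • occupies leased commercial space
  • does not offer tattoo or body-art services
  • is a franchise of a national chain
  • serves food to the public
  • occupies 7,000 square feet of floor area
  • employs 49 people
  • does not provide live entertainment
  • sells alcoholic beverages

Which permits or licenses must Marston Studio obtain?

None

1. employees 49 < 116 → Municipal Registration not required.
2. occupies leased commercial space; floor area 7,000 square feet ≤ 7,500 square feet → Commercial Tenant Permit not required.
3. is a franchise of a national chain (not: is a sole proprietorship) → Trade Registration not required.
4. does not provide live entertainment; floor area 7,000 square feet ≤ 15,000 square feet; employees 49 < 57 → Standard Certificate not required.
5. occupies leased commercial space (not: is a home-based business); is a franchise of a national chain → Home Occupation Permit not required.
6. occupies leased commercial space; is a franchise of a national chain (not: is a registered nonprofit) → Commercial Permit not required.
7. floor area 7,000 square feet ≥ 600 square feet → Small Premises Registration not required.
8. is a franchise of a national chain (not: is a worker-owned cooperative) → Cooperative Authorization not required.
9. floor area 7,000 square feet < 14,700 square feet → Compliance Authorization not required.
10. does not provide live entertainment → Entertainment Registration not required.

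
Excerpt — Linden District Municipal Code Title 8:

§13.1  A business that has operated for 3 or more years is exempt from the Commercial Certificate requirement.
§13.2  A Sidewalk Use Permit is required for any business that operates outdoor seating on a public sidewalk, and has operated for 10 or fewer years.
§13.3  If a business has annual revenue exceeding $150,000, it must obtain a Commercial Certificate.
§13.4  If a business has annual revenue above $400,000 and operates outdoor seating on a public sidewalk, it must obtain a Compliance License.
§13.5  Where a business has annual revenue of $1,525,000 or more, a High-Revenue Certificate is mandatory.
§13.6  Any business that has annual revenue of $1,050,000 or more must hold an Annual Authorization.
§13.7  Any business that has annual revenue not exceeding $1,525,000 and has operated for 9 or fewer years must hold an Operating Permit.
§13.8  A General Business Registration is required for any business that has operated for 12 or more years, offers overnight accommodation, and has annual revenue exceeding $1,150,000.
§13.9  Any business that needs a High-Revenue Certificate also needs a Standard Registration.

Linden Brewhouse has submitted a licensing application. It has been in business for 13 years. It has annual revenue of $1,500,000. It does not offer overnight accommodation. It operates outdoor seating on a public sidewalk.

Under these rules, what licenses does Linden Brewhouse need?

§13.1 years in business 13 ≥ 3 → exempt from Commercial Certificate.
§13.2 operates outdoor seating on a public sidewalk; years in business 13 > 10 → Sidewalk Use Permit not required.
§13.3 revenue $1,500,000 > $150,000 → Commercial Certificate required.
§13.4 revenue $1,500,000 > $400,000; operates outdoor seating on a public sidewalk → Compliance License required.
§13.5 revenue $1,500,000 < $1,525,000 → High-Revenue Certificate not required.
§13.6 revenue $1,500,000 ≥ $1,050,000 → Annual Authorization required.
§13.7 revenue $1,500,000 ≤ $1,525,000; years in business 13 > 9 → Operating Permit not required.
§13.8 years in business 13 ≥ 12; does not offer overnight accommodation; revenue $1,500,000 > $1,150,000 → General Business Registration not required.
§13.9 High-Revenue Certificate is not required → no effect.

Annual Authorization, Compliance License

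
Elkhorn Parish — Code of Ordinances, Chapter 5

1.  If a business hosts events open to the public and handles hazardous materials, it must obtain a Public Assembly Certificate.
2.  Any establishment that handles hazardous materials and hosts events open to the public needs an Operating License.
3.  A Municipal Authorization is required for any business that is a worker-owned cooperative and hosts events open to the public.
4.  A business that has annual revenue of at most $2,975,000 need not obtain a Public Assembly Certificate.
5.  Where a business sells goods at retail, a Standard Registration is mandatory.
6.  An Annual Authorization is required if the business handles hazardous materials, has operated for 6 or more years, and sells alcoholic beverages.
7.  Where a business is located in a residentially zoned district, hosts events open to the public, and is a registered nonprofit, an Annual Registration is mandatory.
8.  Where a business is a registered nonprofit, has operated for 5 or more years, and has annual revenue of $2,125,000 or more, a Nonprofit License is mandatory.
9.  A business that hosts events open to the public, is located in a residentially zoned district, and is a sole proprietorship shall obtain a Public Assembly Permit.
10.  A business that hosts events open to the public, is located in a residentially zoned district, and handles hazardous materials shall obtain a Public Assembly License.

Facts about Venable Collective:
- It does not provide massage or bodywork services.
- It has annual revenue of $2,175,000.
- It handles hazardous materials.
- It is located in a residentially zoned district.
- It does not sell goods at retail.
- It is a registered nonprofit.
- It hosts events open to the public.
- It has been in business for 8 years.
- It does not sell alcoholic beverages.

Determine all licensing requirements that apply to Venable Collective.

Annual Registration, Nonprofit License, Operating License, Public Assembly License

1. hosts events open to the public; handles hazardous materials → Public Assembly Certificate required.
2. handles hazardous materials; hosts events open to the public → Operating License required.
3. is a registered nonprofit (not: is a worker-owned cooperative); hosts events open to the public → Municipal Authorization not required.
4. revenue $2,175,000 ≤ $2,975,000 → exempt from Public Assembly Certificate.
5. does not sell goods at retail → Standard Registration not required.
6. handles hazardous materials; years in business 8 ≥ 6; does not sell alcoholic beverages → Annual Authorization not required.
7. is located in a residentially zoned district; hosts events open to the public; is a registered nonprofit → Annual Registration required.
8. is a registered nonprofit; years in business 8 ≥ 5; revenue $2,175,000 ≥ $2,125,000 → Nonprofit License required.
9. hosts events open to the public; is located in a residentially zoned district; is a registered nonprofit (not: is a sole proprietorship) → Public Assembly Permit not required.
10. hosts events open to the public; is located in a residentially zoned district; handles hazardous materials → Public Assembly License required.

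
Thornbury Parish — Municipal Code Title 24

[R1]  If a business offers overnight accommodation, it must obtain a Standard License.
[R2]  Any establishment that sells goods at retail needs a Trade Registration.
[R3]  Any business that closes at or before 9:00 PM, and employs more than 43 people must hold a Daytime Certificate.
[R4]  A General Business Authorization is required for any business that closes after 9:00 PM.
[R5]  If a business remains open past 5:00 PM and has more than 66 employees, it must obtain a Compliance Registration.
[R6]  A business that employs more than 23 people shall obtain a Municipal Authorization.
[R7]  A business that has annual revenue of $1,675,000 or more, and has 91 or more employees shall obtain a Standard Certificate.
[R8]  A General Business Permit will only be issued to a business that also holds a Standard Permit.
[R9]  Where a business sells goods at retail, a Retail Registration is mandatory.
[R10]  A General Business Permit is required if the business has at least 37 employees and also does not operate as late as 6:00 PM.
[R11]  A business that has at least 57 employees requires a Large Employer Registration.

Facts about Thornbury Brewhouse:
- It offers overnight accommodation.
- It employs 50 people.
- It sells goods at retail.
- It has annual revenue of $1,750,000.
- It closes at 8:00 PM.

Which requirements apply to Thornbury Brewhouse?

Daytime Certificate, Municipal Authorization, Retail Registration, Standard License, Trade Registration

[R1] offers overnight accommodation → Standard License required.
[R2] sells goods at retail → Trade Registration required.
[R3] closes 8:00 PM, at/before 9:00 PM; employees 50 > 43 → Daytime Certificate required.
[R4] closes 8:00 PM, at/before 9:00 PM → General Business Authorization not required.
[R5] closes 8:00 PM, after 5:00 PM; employees 50 ≤ 66 → Compliance Registration not required.
[R6] employees 50 > 23 → Municipal Authorization required.
[R7] revenue $1,750,000 ≥ $1,675,000; employees 50 < 91 → Standard Certificate not required.
[R8] General Business Permit is not required → no effect.
[R9] sells goods at retail → Retail Registration required.
[R10] employees 50 ≥ 37; closes 8:00 PM, after 6:00 PM → General Business Permit not required.
[R11] employees 50 < 57 → Large Employer Registration not required.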